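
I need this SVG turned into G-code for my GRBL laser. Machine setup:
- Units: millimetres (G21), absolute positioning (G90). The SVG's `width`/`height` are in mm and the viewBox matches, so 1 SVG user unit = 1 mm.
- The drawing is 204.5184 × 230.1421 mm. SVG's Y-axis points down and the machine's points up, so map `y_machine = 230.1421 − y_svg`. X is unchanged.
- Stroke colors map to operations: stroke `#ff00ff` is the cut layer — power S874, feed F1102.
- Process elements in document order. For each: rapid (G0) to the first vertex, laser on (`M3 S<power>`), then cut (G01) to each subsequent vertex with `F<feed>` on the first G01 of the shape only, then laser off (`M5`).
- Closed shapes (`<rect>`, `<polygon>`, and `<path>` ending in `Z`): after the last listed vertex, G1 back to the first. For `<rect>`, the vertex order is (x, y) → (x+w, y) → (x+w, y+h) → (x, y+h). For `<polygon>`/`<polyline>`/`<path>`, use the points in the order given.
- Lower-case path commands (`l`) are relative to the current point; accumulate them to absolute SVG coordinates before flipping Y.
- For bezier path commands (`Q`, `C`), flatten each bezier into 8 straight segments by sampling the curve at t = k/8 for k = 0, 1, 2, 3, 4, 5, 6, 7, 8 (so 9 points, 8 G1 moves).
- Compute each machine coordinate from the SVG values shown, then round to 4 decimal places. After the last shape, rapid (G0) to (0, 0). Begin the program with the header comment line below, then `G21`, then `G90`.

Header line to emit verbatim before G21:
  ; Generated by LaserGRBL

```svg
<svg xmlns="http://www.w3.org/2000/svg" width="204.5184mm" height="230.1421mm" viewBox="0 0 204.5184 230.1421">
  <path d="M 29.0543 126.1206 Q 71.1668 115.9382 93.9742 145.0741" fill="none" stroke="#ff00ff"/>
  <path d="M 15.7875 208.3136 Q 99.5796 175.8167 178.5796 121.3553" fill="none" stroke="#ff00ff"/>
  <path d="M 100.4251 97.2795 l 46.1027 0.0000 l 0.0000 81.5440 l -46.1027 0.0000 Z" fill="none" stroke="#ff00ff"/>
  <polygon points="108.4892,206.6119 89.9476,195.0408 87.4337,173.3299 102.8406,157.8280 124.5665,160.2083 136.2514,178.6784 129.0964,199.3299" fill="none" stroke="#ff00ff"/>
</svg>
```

Since the viewBox matches the mm dimensions, user units are millimetres directly. The only transform is the Y-flip y_m = 230.1421 − y_svg.

Shape 1 is a quadratic bezier drawn with `<path>`. Its stroke #ff00ff means cut at S874, F1102. After flipping Y the toolpath is (29.0543,104.0215) → (39.2808,105.9528) → (48.9040,106.6553) → (57.9239,106.1292) → (66.3405,104.3743) → (74.1539,101.3908) → (81.3639,97.1786) → (87.9707,91.7376) → (93.9742,85.0680).

Shape 2 is a quadratic bezier drawn with `<path>`. Its stroke #ff00ff means cut at S874, F1102. After flipping Y the toolpath is (15.7875,21.8285) → (36.6606,30.2959) → (57.3840,39.4497) → (77.9577,49.2899) → (98.3816,59.8165) → (118.6557,71.0295) → (138.7801,82.9289) → (158.7547,95.5146) → (178.5796,108.7868).

Shape 3 is a rectangle drawn with `<path>`. Its stroke #ff00ff means cut at S874, F1102. After flipping Y the toolpath is (100.4251,132.8626) → (146.5278,132.8626) → (146.5278,51.3186) → (100.4251,51.3186) → (100.4251,132.8626), returning to the start.

Shape 4 is a regular polygon drawn with `<polygon>`. Its stroke #ff00ff means cut at S874, F1102. After flipping Y the toolpath is (108.4892,23.5302) → (89.9476,35.1013) → (87.4337,56.8122) → (102.8406,72.3141) → (124.5665,69.9338) → (136.2514,51.4637) → (129.0964,30.8122) → (108.4892,23.5302), returning to the start.

; Generated by LaserGRBL
G21
G90
G0 X29.0543 Y104.0215
M3 S874
G01 X39.2808 Y105.9528 F1102
G01 X48.9040 Y106.6553
G01 X57.9239 Y106.1292
G01 X66.3405 Y104.3743
G01 X74.1539 Y101.3908
G01 X81.3639 Y97.1786
G01 X87.9707 Y91.7376
G01 X93.9742 Y85.0680
M5
G0 X15.7875 Y21.8285
M3 S874
G01 X36.6606 Y30.2959 F1102
G01 X57.3840 Y39.4497
G01 X77.9577 Y49.2899
G01 X98.3816 Y59.8165
G01 X118.6557 Y71.0295
G01 X138.7801 Y82.9289
G01 X158.7547 Y95.5146
G01 X178.5796 Y108.7868
M5
G0 X100.4251 Y132.8626
M3 S874
G01 X146.5278 Y132.8626 F1102
G01 X146.5278 Y51.3186
G01 X100.4251 Y51.3186
G01 X100.4251 Y132.8626
M5
G0 X108.4892 Y23.5302
M3 S874
G01 X89.9476 Y35.1013 F1102
G01 X87.4337 Y56.8122
G01 X102.8406 Y72.3141
G01 X124.5665 Y69.9338
G01 X136.2514 Y51.4637
G01 X129.0964 Y30.8122
G01 X108.4892 Y23.5302
M5
G0 X0.0000 Y0.0000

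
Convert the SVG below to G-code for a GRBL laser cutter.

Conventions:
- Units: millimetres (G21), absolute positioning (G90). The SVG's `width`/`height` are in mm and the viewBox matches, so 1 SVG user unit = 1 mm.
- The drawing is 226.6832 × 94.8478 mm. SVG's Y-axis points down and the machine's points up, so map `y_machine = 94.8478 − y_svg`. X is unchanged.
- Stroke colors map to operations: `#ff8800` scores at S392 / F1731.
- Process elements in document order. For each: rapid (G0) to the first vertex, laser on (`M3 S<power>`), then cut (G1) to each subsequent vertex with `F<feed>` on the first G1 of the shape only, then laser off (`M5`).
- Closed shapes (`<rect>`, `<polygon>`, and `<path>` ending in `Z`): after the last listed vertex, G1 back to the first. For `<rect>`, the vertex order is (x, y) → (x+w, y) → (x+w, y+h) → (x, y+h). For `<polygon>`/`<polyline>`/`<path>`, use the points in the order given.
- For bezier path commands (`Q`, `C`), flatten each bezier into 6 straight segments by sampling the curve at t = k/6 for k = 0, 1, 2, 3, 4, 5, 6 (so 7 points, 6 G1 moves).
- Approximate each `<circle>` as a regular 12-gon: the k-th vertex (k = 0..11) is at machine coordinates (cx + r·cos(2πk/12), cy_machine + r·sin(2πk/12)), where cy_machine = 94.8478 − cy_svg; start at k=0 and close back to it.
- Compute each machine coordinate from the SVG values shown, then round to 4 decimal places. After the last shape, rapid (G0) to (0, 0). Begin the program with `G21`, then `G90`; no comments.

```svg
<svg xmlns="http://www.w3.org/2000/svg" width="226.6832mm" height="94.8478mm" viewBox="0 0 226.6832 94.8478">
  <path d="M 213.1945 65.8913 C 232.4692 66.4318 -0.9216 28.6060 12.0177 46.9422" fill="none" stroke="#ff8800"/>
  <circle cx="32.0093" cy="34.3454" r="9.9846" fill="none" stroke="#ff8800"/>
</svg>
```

G21
G90
G0 X213.1945 Y28.9565
M3 S392
G1 X204.0866 Y31.4458 F1731
G1 X166.7287 Y37.7037
G1 X114.9819 Y45.1044
G1 X62.7071 Y51.0222
G1 X23.7654 Y52.8312
G1 X12.0177 Y47.9056
M5
G0 X41.9939 Y60.5024
M3 S392
G1 X40.6562 Y65.4947 F1731
G1 X37.0016 Y69.1493
G1 X32.0093 Y70.4870
G1 X27.0170 Y69.1493
G1 X23.3624 Y65.4947
G1 X22.0247 Y60.5024
G1 X23.3624 Y55.5101
G1 X27.0170 Y51.8555
G1 X32.0093 Y50.5178
G1 X37.0016 Y51.8555
G1 X40.6562 Y55.5101
G1 X41.9939 Y60.5024
M5
G0 X0.0000 Y0.0000

viewBox `0 0 226.6832 94.8478` with mm width/height → 1 unit = 1 mm. Flip: y_m = 94.8478 − y_svg.

**Shape 1** — `<path>` cubic bezier, stroke `#ff8800` → score (S392, F1731). Control points (SVG): P0=(213.1945,65.8913), P1=(232.4692,66.4318), P2=(-0.9216,28.6060), P3=(12.0177,46.9422); sampled at t=k/6. Machine vertices: (213.1945,28.9565) → (204.0866,31.4458) → (166.7287,37.7037) → (114.9819,45.1044) → (62.7071,51.0222) → (23.7654,52.8312) → (12.0177,47.9056). Open path.

**Shape 2** — `<circle>` circle, stroke `#ff8800` → score (S392, F1731). Machine vertices: (41.9939,60.5024) → (40.6562,65.4947) → (37.0016,69.1493) → (32.0093,70.4870) → (27.0170,69.1493) → (23.3624,65.4947) → (22.0247,60.5024) → (23.3624,55.5101) → (27.0170,51.8555) → (32.0093,50.5178) → (37.0016,51.8555) → (40.6562,55.5101) → (41.9939,60.5024). Closed: final G1 returns to the first vertex.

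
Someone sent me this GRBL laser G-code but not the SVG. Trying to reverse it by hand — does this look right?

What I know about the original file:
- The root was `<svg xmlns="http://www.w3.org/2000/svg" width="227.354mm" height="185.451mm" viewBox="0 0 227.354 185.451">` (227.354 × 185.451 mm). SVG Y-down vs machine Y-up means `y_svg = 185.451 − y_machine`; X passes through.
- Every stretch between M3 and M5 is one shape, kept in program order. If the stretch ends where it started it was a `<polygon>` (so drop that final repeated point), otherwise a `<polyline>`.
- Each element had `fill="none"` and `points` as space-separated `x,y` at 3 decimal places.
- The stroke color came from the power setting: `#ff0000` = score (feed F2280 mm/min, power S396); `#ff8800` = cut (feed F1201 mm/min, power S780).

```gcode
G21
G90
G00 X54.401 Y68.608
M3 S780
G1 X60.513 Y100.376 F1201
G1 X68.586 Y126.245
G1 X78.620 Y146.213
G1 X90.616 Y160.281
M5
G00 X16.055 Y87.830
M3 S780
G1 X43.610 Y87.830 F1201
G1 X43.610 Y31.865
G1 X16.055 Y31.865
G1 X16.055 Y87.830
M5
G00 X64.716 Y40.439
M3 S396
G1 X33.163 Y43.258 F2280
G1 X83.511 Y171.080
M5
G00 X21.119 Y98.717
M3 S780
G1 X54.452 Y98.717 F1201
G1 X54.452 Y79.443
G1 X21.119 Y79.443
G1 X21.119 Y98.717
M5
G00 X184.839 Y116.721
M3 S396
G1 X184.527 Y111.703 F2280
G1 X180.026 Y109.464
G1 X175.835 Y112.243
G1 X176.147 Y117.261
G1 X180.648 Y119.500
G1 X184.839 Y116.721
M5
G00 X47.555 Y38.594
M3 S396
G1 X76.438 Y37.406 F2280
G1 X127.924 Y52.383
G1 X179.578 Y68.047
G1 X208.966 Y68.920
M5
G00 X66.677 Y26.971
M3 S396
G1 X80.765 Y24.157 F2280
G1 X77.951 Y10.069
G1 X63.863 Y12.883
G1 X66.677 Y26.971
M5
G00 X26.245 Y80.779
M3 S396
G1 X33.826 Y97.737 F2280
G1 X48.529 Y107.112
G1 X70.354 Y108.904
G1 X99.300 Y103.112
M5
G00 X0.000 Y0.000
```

<svg xmlns="http://www.w3.org/2000/svg" width="227.354mm" height="185.451mm" viewBox="0 0 227.354 185.451">
  <polyline points="54.401,116.843 60.513,85.075 68.586,59.206 78.620,39.238 90.616,25.170" fill="none" stroke="#ff8800"/>
  <polygon points="16.055,97.621 43.610,97.621 43.610,153.586 16.055,153.586" fill="none" stroke="#ff8800"/>
  <polyline points="64.716,145.012 33.163,142.193 83.511,14.371" fill="none" stroke="#ff0000"/>
  <polygon points="21.119,86.734 54.452,86.734 54.452,106.008 21.119,106.008" fill="none" stroke="#ff8800"/>
  <polygon points="184.839,68.730 184.527,73.748 180.026,75.987 175.835,73.208 176.147,68.190 180.648,65.951" fill="none" stroke="#ff0000"/>
  <polyline points="47.555,146.857 76.438,148.045 127.924,133.068 179.578,117.404 208.966,116.531" fill="none" stroke="#ff0000"/>
  <polygon points="66.677,158.480 80.765,161.294 77.951,175.382 63.863,172.568" fill="none" stroke="#ff0000"/>
  <polyline points="26.245,104.672 33.826,87.714 48.529,78.339 70.354,76.547 99.300,82.339" fill="none" stroke="#ff0000"/>
</svg>

Machine Y-up, SVG Y-down with viewBox height 185.451, so y_svg = 185.451 − y_machine; X carries over.

Run 1: the run's S780 means `#ff8800` (cut). The run is open, so emit a `<polyline>` with points (Y-flipped): 54.401,116.843 60.513,85.075 68.586,59.206 78.620,39.238 90.616,25.170.

Run 2: power S780 maps to stroke `#ff8800` (cut). The run returns to its start, so emit a `<polygon>` with points (Y-flipped): 16.055,97.621 43.610,97.621 43.610,153.586 16.055,153.586.

Run 3: the run's S396 means `#ff0000` (score). The run is open, so emit a `<polyline>` with points (Y-flipped): 64.716,145.012 33.163,142.193 83.511,14.371.

Run 4: the run's S780 means `#ff8800` (cut). The run returns to its start, so emit a `<polygon>` with points (Y-flipped): 21.119,86.734 54.452,86.734 54.452,106.008 21.119,106.008.

Run 5: the run's S396 means `#ff0000` (score). The run returns to its start, so emit a `<polygon>` with points (Y-flipped): 184.839,68.730 184.527,73.748 180.026,75.987 175.835,73.208 176.147,68.190 180.648,65.951.

Run 6: the run's S396 means `#ff0000` (score). The run is open, so emit a `<polyline>` with points (Y-flipped): 47.555,146.857 76.438,148.045 127.924,133.068 179.578,117.404 208.966,116.531.

Run 7: power S396 maps to stroke `#ff0000` (score). The run returns to its start, so emit a `<polygon>` with points (Y-flipped): 66.677,158.480 80.765,161.294 77.951,175.382 63.863,172.568.

Run 8: power S396 maps to stroke `#ff0000` (score). The run is open, so emit a `<polyline>` with points (Y-flipped): 26.245,104.672 33.826,87.714 48.529,78.339 70.354,76.547 99.300,82.339.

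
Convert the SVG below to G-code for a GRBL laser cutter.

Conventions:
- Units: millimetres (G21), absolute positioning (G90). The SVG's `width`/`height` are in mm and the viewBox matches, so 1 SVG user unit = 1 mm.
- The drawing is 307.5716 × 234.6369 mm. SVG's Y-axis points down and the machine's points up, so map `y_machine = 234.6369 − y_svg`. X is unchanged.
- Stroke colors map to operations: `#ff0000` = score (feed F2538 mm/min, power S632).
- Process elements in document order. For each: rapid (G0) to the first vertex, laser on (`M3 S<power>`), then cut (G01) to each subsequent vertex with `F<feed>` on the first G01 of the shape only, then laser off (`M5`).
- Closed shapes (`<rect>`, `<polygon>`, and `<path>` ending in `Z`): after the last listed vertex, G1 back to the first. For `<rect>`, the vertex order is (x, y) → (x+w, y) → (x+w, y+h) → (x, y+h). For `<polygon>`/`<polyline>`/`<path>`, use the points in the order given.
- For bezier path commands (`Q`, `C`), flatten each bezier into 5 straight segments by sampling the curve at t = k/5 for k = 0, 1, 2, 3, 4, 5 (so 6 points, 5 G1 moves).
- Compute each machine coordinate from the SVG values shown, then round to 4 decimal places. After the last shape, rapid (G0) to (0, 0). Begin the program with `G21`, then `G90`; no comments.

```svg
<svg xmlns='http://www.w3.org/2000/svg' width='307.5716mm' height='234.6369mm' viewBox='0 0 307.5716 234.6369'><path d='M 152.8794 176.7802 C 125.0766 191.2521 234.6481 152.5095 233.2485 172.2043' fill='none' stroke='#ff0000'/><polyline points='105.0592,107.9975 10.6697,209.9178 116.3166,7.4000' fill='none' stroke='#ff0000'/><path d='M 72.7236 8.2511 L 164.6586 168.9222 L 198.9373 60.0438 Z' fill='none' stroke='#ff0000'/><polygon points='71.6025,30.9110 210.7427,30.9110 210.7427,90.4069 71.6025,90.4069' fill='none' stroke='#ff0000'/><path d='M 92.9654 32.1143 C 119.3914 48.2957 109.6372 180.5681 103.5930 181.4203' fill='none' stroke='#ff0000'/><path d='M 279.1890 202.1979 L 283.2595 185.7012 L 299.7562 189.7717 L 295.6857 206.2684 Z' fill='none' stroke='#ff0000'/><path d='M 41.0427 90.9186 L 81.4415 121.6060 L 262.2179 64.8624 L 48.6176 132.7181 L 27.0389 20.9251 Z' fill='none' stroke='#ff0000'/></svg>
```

viewBox `0 0 307.5716 234.6369` with mm width/height → 1 unit = 1 mm. Flip: y_m = 234.6369 − y_svg.

**Shape 1** — `<path>` cubic bezier, stroke `#ff0000` → score (S632, F2538). Control points (SVG): P0=(152.8794,176.7802), P1=(125.0766,191.2521), P2=(234.6481,152.5095), P3=(233.2485,172.2043); sampled at t=k/5. Machine vertices: (152.8794,57.8567) → (150.6959,54.6661) → (169.5616,58.8877) → (197.5560,65.1621) → (222.7585,68.1302) → (233.2485,62.4326). Open path.

**Shape 2** — `<polyline>` open polyline, stroke `#ff0000` → score (S632, F2538). Machine vertices: (105.0592,126.6394) → (10.6697,24.7191) → (116.3166,227.2369). Open path.

**Shape 3** — `<path>` closed polygon, stroke `#ff0000` → score (S632, F2538). Machine vertices: (72.7236,226.3858) → (164.6586,65.7147) → (198.9373,174.5931) → (72.7236,226.3858). Closed: final G1 returns to the first vertex.

**Shape 4** — `<polygon>` rectangle, stroke `#ff0000` → score (S632, F2538). Machine vertices: (71.6025,203.7259) → (210.7427,203.7259) → (210.7427,144.2300) → (71.6025,144.2300) → (71.6025,203.7259). Closed: final G1 returns to the first vertex.

**Shape 5** — `<path>` cubic bezier, stroke `#ff0000` → score (S632, F2538). Control points (SVG): P0=(92.9654,32.1143), P1=(119.3914,48.2957), P2=(109.6372,180.5681), P3=(103.5930,181.4203); sampled at t=k/5. Machine vertices: (92.9654,202.5226) → (104.7985,180.8629) → (109.8631,143.2220) → (110.0739,101.4802) → (107.3456,67.5183) → (103.5930,53.2166). Open path.

**Shape 6** — `<path>` regular polygon, stroke `#ff0000` → score (S632, F2538). Machine vertices: (279.1890,32.4390) → (283.2595,48.9357) → (299.7562,44.8652) → (295.6857,28.3685) → (279.1890,32.4390). Closed: final G1 returns to the first vertex.

**Shape 7** — `<path>` closed polygon, stroke `#ff0000` → score (S632, F2538). Machine vertices: (41.0427,143.7183) → (81.4415,113.0309) → (262.2179,169.7745) → (48.6176,101.9188) → (27.0389,213.7118) → (41.0427,143.7183). Closed: final G1 returns to the first vertex.

G21
G90
G0 X152.8794 Y57.8567
M3 S632
G01 X150.6959 Y54.6661 F2538
G01 X169.5616 Y58.8877
G01 X197.5560 Y65.1621
G01 X222.7585 Y68.1302
G01 X233.2485 Y62.4326
M5
G0 X105.0592 Y126.6394
M3 S632
G01 X10.6697 Y24.7191 F2538
G01 X116.3166 Y227.2369
M5
G0 X72.7236 Y226.3858
M3 S632
G01 X164.6586 Y65.7147 F2538
G01 X198.9373 Y174.5931
G01 X72.7236 Y226.3858
M5
G0 X71.6025 Y203.7259
M3 S632
G01 X210.7427 Y203.7259 F2538
G01 X210.7427 Y144.2300
G01 X71.6025 Y144.2300
G01 X71.6025 Y203.7259
M5
G0 X92.9654 Y202.5226
M3 S632
G01 X104.7985 Y180.8629 F2538
G01 X109.8631 Y143.2220
G01 X110.0739 Y101.4802
G01 X107.3456 Y67.5183
G01 X103.5930 Y53.2166
M5
G0 X279.1890 Y32.4390
M3 S632
G01 X283.2595 Y48.9357 F2538
G01 X299.7562 Y44.8652
G01 X295.6857 Y28.3685
G01 X279.1890 Y32.4390
M5
G0 X41.0427 Y143.7183
M3 S632
G01 X81.4415 Y113.0309 F2538
G01 X262.2179 Y169.7745
G01 X48.6176 Y101.9188
G01 X27.0389 Y213.7118
G01 X41.0427 Y143.7183
M5
G0 X0.0000 Y0.0000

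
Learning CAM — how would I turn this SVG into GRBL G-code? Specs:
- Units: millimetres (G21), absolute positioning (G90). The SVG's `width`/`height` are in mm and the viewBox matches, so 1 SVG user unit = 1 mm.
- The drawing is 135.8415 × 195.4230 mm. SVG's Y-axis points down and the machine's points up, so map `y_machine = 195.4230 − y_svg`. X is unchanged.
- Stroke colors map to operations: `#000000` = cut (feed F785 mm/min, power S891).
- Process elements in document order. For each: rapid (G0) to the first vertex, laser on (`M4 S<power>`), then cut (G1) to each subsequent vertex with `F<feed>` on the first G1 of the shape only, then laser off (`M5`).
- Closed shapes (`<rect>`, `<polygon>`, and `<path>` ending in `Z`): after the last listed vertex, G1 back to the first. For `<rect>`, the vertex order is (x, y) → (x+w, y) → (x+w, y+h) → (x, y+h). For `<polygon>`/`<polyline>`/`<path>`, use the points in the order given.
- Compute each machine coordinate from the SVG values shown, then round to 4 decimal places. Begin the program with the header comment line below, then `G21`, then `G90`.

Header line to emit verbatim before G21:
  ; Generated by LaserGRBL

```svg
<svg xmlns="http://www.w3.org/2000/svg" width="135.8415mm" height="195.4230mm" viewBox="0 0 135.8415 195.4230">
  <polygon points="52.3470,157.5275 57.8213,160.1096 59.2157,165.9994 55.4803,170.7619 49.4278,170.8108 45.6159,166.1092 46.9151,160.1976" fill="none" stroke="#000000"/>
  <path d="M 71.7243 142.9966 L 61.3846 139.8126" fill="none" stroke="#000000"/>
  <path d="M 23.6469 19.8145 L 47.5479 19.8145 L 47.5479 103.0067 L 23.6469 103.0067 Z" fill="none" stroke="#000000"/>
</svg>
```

; Generated by LaserGRBL
G21
G90
G0 X52.3470 Y37.8955
M4 S891
G1 X57.8213 Y35.3134 F785
G1 X59.2157 Y29.4236
G1 X55.4803 Y24.6611
G1 X49.4278 Y24.6122
G1 X45.6159 Y29.3138
G1 X46.9151 Y35.2254
G1 X52.3470 Y37.8955
M5
G0 X71.7243 Y52.4264
M4 S891
G1 X61.3846 Y55.6104 F785
M5
G0 X23.6469 Y175.6085
M4 S891
G1 X47.5479 Y175.6085 F785
G1 X47.5479 Y92.4163
G1 X23.6469 Y92.4163
G1 X23.6469 Y175.6085
M5

1 u = 1 mm; y_m = 195.4230 − y.

[1] `<polygon>` regular polygon, #000000→cut S891 F785: (52.3470,37.8955) → (57.8213,35.3134) → (59.2157,29.4236) → (55.4803,24.6611) → (49.4278,24.6122) → (45.6159,29.3138) → (46.9151,35.2254) → (52.3470,37.8955) (closed)

[2] `<path>` line segment, #000000→cut S891 F785: (71.7243,52.4264) → (61.3846,55.6104)

[3] `<path>` rectangle, #000000→cut S891 F785: (23.6469,175.6085) → (47.5479,175.6085) → (47.5479,92.4163) → (23.6469,92.4163) → (23.6469,175.6085) (closed)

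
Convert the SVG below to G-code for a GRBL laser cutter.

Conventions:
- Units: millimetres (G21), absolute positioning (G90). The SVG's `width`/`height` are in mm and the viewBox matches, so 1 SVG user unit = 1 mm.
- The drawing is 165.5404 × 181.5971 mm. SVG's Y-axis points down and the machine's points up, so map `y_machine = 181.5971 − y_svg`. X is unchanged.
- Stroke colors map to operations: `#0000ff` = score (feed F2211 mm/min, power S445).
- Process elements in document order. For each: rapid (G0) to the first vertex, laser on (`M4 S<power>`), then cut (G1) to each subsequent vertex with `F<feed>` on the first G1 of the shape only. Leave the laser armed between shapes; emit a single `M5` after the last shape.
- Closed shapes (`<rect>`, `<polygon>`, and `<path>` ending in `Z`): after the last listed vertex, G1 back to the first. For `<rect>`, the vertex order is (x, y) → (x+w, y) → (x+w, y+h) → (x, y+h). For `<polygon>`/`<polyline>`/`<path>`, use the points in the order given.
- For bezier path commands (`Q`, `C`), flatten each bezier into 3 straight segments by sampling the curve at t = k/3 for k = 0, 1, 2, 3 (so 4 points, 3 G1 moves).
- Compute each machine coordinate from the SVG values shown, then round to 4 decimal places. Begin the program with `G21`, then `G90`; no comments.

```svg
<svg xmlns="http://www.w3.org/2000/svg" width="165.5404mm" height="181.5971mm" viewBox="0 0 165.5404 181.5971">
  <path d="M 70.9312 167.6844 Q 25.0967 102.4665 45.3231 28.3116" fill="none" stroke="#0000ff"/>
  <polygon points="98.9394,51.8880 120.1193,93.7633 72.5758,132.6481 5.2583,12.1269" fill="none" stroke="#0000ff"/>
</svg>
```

G21
G90
G0 X70.9312 Y13.9127
M4 S445
G1 X47.7150 Y58.3843 F2211
G1 X39.1789 Y104.8419
G1 X45.3231 Y153.2855
G0 X98.9394 Y129.7091
M4 S445
G1 X120.1193 Y87.8338 F2211
G1 X72.5758 Y48.9490
G1 X5.2583 Y169.4702
G1 X98.9394 Y129.7091
M5

viewBox `0 0 165.5404 181.5971` with mm width/height → 1 unit = 1 mm. Flip: y_m = 181.5971 − y_svg.

**Shape 1** — `<path>` quadratic bezier, stroke `#0000ff` → score (S445, F2211). Control points (SVG): P0=(70.9312,167.6844), P1=(25.0967,102.4665), P2=(45.3231,28.3116); sampled at t=k/3. Machine vertices: (70.9312,13.9127) → (47.7150,58.3843) → (39.1789,104.8419) → (45.3231,153.2855). Open path.

**Shape 2** — `<polygon>` closed polygon, stroke `#0000ff` → score (S445, F2211). Machine vertices: (98.9394,129.7091) → (120.1193,87.8338) → (72.5758,48.9490) → (5.2583,169.4702) → (98.9394,129.7091). Closed: final G1 returns to the first vertex.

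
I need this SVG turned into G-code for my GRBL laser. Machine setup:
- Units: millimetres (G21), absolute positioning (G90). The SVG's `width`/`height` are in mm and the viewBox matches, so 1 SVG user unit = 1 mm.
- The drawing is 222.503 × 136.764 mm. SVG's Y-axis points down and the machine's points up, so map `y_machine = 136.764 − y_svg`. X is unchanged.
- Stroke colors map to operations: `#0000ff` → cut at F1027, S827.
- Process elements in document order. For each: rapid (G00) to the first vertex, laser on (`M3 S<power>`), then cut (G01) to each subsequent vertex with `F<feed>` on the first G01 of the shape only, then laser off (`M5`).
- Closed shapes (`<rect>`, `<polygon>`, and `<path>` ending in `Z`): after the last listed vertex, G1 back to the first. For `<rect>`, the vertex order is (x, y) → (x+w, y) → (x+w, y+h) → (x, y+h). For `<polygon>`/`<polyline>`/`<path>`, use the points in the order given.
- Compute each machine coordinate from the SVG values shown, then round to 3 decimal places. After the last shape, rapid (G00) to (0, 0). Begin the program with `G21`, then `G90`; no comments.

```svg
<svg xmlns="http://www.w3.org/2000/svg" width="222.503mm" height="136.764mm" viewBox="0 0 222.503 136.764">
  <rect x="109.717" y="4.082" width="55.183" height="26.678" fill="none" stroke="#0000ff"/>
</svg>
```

viewBox `0 0 222.503 136.764` with mm width/height → 1 unit = 1 mm. Flip: y_m = 136.764 − y_svg.

**Shape 1** — `<rect>` rectangle, stroke `#0000ff` → cut (S827, F1027). Machine vertices: (109.717,132.682) → (164.900,132.682) → (164.900,106.004) → (109.717,106.004) → (109.717,132.682). Closed: final G1 returns to the first vertex.

G21
G90
G00 X109.717 Y132.682
M3 S827
G01 X164.900 Y132.682 F1027
G01 X164.900 Y106.004
G01 X109.717 Y106.004
G01 X109.717 Y132.682
M5
G00 X0.000 Y0.000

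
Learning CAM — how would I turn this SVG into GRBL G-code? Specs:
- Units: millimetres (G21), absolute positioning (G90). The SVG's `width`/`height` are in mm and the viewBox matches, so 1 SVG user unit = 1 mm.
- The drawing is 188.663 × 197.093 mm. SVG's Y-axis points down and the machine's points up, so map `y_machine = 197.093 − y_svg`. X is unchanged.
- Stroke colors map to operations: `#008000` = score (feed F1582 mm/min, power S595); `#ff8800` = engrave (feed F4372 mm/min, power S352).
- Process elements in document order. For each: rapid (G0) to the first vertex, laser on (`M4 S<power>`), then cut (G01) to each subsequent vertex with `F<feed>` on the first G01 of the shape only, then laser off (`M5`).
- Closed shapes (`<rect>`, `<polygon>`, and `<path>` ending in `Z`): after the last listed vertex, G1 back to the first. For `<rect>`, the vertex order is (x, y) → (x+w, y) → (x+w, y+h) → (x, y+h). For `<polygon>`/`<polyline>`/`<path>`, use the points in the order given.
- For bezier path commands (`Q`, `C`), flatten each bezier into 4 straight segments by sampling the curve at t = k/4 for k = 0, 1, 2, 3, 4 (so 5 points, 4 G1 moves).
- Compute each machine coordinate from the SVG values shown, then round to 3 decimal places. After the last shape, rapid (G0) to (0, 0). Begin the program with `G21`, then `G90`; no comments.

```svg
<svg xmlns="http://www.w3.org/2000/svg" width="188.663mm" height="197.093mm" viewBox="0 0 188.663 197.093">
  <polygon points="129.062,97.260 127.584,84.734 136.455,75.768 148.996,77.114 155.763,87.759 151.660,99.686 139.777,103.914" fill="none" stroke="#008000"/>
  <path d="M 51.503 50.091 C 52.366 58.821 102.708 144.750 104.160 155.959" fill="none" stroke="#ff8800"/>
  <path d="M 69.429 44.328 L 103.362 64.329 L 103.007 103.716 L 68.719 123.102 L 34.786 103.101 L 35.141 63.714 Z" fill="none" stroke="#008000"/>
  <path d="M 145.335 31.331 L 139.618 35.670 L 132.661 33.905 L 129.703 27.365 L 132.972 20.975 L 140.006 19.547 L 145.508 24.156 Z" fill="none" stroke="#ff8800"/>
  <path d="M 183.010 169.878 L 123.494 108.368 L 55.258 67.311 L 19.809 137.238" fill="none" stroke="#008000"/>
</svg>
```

G21
G90
G0 X129.062 Y99.833
M4 S595
G01 X127.584 Y112.359 F1582
G01 X136.455 Y121.325
G01 X148.996 Y119.979
G01 X155.763 Y109.334
G01 X151.660 Y97.407
G01 X139.777 Y93.179
G01 X129.062 Y99.833
M5
G0 X51.503 Y147.002
M4 S352
G01 X59.891 Y128.353 F4372
G01 X77.611 Y94.998
G01 X95.441 Y61.177
G01 X104.160 Y41.134
M5
G0 X69.429 Y152.765
M4 S595
G01 X103.362 Y132.764 F1582
G01 X103.007 Y93.377
G01 X68.719 Y73.991
G01 X34.786 Y93.992
G01 X35.141 Y133.379
G01 X69.429 Y152.765
M5
G0 X145.335 Y165.762
M4 S352
G01 X139.618 Y161.423 F4372
G01 X132.661 Y163.188
G01 X129.703 Y169.728
G01 X132.972 Y176.118
G01 X140.006 Y177.546
G01 X145.508 Y172.937
G01 X145.335 Y165.762
M5
G0 X183.010 Y27.215
M4 S595
G01 X123.494 Y88.725 F1582
G01 X55.258 Y129.782
G01 X19.809 Y59.855
M5
G0 X0.000 Y0.000

viewBox `0 0 188.663 197.093` with mm width/height → 1 unit = 1 mm. Flip: y_m = 197.093 − y_svg.

**Shape 1** — `<polygon>` regular polygon, stroke `#008000` → score (S595, F1582). Machine vertices: (129.062,99.833) → (127.584,112.359) → (136.455,121.325) → (148.996,119.979) → (155.763,109.334) → (151.660,97.407) → (139.777,93.179) → (129.062,99.833). Closed: final G1 returns to the first vertex.

**Shape 2** — `<path>` cubic bezier, stroke `#ff8800` → engrave (S352, F4372). Control points (SVG): P0=(51.503,50.091), P1=(52.366,58.821), P2=(102.708,144.750), P3=(104.160,155.959); sampled at t=k/4. Machine vertices: (51.503,147.002) → (59.891,128.353) → (77.611,94.998) → (95.441,61.177) → (104.160,41.134). Open path.

**Shape 3** — `<path>` regular polygon, stroke `#008000` → score (S595, F1582). Machine vertices: (69.429,152.765) → (103.362,132.764) → (103.007,93.377) → (68.719,73.991) → (34.786,93.992) → (35.141,133.379) → (69.429,152.765). Closed: final G1 returns to the first vertex.

**Shape 4** — `<path>` regular polygon, stroke `#ff8800` → engrave (S352, F4372). Machine vertices: (145.335,165.762) → (139.618,161.423) → (132.661,163.188) → (129.703,169.728) → (132.972,176.118) → (140.006,177.546) → (145.508,172.937) → (145.335,165.762). Closed: final G1 returns to the first vertex.

**Shape 5** — `<path>` open polyline, stroke `#008000` → score (S595, F1582). Machine vertices: (183.010,27.215) → (123.494,88.725) → (55.258,129.782) → (19.809,59.855). Open path.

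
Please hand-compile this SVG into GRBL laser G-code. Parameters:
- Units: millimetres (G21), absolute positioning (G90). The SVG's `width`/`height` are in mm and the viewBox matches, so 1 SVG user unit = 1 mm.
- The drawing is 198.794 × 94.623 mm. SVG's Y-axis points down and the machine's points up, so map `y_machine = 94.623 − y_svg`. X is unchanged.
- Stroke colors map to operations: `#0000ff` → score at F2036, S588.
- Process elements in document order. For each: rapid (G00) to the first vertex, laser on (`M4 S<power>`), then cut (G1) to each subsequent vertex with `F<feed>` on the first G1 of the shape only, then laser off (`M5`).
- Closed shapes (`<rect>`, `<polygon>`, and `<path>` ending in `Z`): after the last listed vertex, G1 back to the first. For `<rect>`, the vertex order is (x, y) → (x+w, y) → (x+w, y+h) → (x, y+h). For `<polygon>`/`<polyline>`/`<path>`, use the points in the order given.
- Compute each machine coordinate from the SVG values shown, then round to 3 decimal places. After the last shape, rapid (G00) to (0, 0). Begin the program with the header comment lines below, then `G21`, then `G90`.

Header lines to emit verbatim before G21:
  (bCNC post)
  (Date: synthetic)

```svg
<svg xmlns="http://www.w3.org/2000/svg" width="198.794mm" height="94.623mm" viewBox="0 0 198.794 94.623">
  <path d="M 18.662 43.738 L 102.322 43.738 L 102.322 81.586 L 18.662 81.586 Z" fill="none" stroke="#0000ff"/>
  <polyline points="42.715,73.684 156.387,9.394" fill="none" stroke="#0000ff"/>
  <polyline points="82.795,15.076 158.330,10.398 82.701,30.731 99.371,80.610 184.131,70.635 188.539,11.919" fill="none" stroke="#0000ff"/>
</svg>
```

(bCNC post)
(Date: synthetic)
G21
G90
G00 X18.662 Y50.885
M4 S588
G1 X102.322 Y50.885 F2036
G1 X102.322 Y13.037
G1 X18.662 Y13.037
G1 X18.662 Y50.885
M5
G00 X42.715 Y20.939
M4 S588
G1 X156.387 Y85.229 F2036
M5
G00 X82.795 Y79.547
M4 S588
G1 X158.330 Y84.225 F2036
G1 X82.701 Y63.892
G1 X99.371 Y14.013
G1 X184.131 Y23.988
G1 X188.539 Y82.704
M5
G00 X0.000 Y0.000

viewBox `0 0 198.794 94.623` with mm width/height → 1 unit = 1 mm. Flip: y_m = 94.623 − y_svg.

**Shape 1** — `<path>` rectangle, stroke `#0000ff` → score (S588, F2036). Machine vertices: (18.662,50.885) → (102.322,50.885) → (102.322,13.037) → (18.662,13.037) → (18.662,50.885). Closed: final G1 returns to the first vertex.

**Shape 2** — `<polyline>` line segment, stroke `#0000ff` → score (S588, F2036). Machine vertices: (42.715,20.939) → (156.387,85.229). Open path.

**Shape 3** — `<polyline>` open polyline, stroke `#0000ff` → score (S588, F2036). Machine vertices: (82.795,79.547) → (158.330,84.225) → (82.701,63.892) → (99.371,14.013) → (184.131,23.988) → (188.539,82.704). Open path.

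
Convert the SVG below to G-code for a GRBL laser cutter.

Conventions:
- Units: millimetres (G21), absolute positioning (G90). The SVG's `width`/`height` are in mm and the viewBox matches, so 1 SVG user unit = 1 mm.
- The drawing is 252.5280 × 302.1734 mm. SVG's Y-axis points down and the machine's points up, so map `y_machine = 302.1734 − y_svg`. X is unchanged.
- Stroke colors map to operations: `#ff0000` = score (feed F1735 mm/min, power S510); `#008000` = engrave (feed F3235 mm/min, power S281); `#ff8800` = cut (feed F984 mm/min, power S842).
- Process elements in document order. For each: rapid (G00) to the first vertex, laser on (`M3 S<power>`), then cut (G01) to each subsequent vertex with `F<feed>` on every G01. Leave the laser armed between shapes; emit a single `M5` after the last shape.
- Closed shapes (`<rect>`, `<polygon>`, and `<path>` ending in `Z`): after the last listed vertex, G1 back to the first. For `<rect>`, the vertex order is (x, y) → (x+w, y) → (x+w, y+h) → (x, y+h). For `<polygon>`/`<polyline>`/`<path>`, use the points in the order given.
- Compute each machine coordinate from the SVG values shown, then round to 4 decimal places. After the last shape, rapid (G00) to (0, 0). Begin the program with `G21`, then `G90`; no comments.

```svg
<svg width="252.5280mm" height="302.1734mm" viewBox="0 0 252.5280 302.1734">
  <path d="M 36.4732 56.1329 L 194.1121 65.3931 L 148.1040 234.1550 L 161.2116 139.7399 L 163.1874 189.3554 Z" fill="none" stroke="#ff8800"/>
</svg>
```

viewBox `0 0 252.5280 302.1734` with mm width/height → 1 unit = 1 mm. Flip: y_m = 302.1734 − y_svg.

**Shape 1** — `<path>` closed polygon, stroke `#ff8800` → cut (S842, F984). Machine vertices: (36.4732,246.0405) → (194.1121,236.7803) → (148.1040,68.0184) → (161.2116,162.4335) → (163.1874,112.8180) → (36.4732,246.0405). Closed: final G1 returns to the first vertex.

G21
G90
G00 X36.4732 Y246.0405
M3 S842
G01 X194.1121 Y236.7803 F984
G01 X148.1040 Y68.0184 F984
G01 X161.2116 Y162.4335 F984
G01 X163.1874 Y112.8180 F984
G01 X36.4732 Y246.0405 F984
M5
G00 X0.0000 Y0.0000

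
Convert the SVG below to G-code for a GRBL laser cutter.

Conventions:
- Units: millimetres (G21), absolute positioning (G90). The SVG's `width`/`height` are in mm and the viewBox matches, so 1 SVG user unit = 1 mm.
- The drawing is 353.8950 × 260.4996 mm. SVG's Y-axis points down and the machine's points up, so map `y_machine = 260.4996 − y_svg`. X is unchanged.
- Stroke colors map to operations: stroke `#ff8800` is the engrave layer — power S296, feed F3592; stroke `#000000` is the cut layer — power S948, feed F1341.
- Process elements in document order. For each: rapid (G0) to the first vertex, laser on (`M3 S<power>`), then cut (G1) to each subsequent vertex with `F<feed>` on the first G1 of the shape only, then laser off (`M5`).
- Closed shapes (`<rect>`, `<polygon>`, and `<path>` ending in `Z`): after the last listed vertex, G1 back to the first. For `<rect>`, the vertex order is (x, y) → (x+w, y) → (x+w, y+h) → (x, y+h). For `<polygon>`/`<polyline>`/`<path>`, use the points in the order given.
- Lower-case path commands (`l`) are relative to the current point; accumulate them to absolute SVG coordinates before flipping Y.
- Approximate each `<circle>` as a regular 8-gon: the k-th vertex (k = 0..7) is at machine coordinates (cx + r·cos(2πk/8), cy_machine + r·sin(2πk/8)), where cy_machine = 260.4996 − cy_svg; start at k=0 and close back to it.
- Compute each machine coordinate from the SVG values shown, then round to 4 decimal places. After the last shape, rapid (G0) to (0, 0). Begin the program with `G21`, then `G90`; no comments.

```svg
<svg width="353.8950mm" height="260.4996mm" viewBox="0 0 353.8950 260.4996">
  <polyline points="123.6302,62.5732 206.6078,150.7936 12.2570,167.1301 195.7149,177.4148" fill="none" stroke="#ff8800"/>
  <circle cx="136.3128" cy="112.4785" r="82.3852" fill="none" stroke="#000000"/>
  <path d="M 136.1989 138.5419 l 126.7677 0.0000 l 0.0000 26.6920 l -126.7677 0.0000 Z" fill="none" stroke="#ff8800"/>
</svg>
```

viewBox `0 0 353.8950 260.4996` with mm width/height → 1 unit = 1 mm. Flip: y_m = 260.4996 − y_svg.

**Shape 1** — `<polyline>` open polyline, stroke `#ff8800` → engrave (S296, F3592). Machine vertices: (123.6302,197.9264) → (206.6078,109.7060) → (12.2570,93.3695) → (195.7149,83.0848). Open path.

**Shape 2** — `<circle>` circle, stroke `#000000` → cut (S948, F1341). Machine vertices: (218.6980,148.0211) → (194.5679,206.2762) → (136.3128,230.4063) → (78.0577,206.2762) → (53.9276,148.0211) → (78.0577,89.7660) → (136.3128,65.6359) → (194.5679,89.7660) → (218.6980,148.0211). Closed: final G1 returns to the first vertex.

**Shape 3** — `<path>` rectangle, stroke `#ff8800` → engrave (S296, F3592). Machine vertices: (136.1989,121.9577) → (262.9666,121.9577) → (262.9666,95.2657) → (136.1989,95.2657) → (136.1989,121.9577). Closed: final G1 returns to the first vertex.

G21
G90
G0 X123.6302 Y197.9264
M3 S296
G1 X206.6078 Y109.7060 F3592
G1 X12.2570 Y93.3695
G1 X195.7149 Y83.0848
M5
G0 X218.6980 Y148.0211
M3 S948
G1 X194.5679 Y206.2762 F1341
G1 X136.3128 Y230.4063
G1 X78.0577 Y206.2762
G1 X53.9276 Y148.0211
G1 X78.0577 Y89.7660
G1 X136.3128 Y65.6359
G1 X194.5679 Y89.7660
G1 X218.6980 Y148.0211
M5
G0 X136.1989 Y121.9577
M3 S296
G1 X262.9666 Y121.9577 F3592
G1 X262.9666 Y95.2657
G1 X136.1989 Y95.2657
G1 X136.1989 Y121.9577
M5
G0 X0.0000 Y0.0000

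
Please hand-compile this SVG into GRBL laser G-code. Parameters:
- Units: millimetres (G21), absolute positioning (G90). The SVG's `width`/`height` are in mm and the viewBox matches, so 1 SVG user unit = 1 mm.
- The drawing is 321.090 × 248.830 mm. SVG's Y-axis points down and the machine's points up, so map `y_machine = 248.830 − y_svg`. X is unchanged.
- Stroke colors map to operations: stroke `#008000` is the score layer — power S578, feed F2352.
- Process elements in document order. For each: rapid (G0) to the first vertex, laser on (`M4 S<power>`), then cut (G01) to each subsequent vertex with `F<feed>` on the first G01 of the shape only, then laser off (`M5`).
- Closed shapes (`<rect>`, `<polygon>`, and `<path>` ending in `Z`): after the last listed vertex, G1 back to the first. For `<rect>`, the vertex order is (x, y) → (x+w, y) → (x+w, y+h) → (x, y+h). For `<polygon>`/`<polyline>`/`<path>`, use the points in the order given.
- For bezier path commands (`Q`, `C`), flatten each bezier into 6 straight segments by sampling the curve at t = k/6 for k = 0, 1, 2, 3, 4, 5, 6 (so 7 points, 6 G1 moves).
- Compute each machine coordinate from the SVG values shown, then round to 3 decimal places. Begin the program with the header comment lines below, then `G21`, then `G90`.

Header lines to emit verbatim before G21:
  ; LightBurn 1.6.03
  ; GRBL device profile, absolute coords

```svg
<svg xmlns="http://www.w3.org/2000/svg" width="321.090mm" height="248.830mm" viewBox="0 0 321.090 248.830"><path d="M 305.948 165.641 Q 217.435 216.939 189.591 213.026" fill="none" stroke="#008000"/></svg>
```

; LightBurn 1.6.03
; GRBL device profile, absolute coords
G21
G90
G0 X305.948 Y83.189
M4 S578
G01 X278.129 Y67.623 F2352
G01 X253.680 Y55.125
G01 X232.602 Y45.694
G01 X214.895 Y39.330
G01 X200.558 Y36.033
G01 X189.591 Y35.804
M5

1 u = 1 mm; y_m = 248.830 − y.

[1] `<path>` quadratic bezier, #008000→score S578 F2352: (305.948,83.189) → (278.129,67.623) → (253.680,55.125) → (232.602,45.694) → (214.895,39.330) → (200.558,36.033) → (189.591,35.804)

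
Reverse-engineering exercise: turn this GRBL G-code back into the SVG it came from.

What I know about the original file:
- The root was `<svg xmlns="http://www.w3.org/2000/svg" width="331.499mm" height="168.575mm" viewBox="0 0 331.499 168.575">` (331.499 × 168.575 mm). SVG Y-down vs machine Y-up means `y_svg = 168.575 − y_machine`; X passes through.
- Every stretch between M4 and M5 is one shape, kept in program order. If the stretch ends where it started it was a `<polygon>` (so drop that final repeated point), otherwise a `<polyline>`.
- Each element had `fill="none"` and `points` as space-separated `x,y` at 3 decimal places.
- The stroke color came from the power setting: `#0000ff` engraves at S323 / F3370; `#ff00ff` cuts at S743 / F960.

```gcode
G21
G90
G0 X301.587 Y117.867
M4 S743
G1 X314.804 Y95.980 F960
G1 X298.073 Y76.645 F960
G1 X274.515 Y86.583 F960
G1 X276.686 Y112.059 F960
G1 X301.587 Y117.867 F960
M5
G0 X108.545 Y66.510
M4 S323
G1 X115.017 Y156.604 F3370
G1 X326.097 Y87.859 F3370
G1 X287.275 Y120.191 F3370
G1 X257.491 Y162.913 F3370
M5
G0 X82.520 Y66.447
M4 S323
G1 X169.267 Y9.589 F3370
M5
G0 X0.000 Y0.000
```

Each laser-on run becomes one SVG element. Flip Y back into SVG space with y_svg = 168.575 − y_machine.

Run 1: the run's S743 means `#ff00ff` (cut). The run returns to its start, so emit a `<polygon>` with points (Y-flipped): 301.587,50.708 314.804,72.595 298.073,91.930 274.515,81.992 276.686,56.516.

Run 2: power S323 maps to stroke `#0000ff` (engrave). The run is open, so emit a `<polyline>` with points (Y-flipped): 108.545,102.065 115.017,11.971 326.097,80.716 287.275,48.384 257.491,5.662.

Run 3: power S323 maps to stroke `#0000ff` (engrave). The run is open, so emit a `<polyline>` with points (Y-flipped): 82.520,102.128 169.267,158.986.

<svg xmlns="http://www.w3.org/2000/svg" width="331.499mm" height="168.575mm" viewBox="0 0 331.499 168.575">
  <polygon points="301.587,50.708 314.804,72.595 298.073,91.930 274.515,81.992 276.686,56.516" fill="none" stroke="#ff00ff"/>
  <polyline points="108.545,102.065 115.017,11.971 326.097,80.716 287.275,48.384 257.491,5.662" fill="none" stroke="#0000ff"/>
  <polyline points="82.520,102.128 169.267,158.986" fill="none" stroke="#0000ff"/>
</svg>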